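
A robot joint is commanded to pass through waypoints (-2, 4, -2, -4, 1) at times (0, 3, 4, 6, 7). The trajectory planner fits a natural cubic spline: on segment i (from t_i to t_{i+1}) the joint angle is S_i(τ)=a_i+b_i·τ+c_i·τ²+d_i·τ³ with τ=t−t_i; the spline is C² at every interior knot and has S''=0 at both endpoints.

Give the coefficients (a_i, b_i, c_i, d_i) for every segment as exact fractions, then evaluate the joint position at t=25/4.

  seg 0: a=-2 b=661/125 c=0 d=-137/375
  seg 1: a=4 b=-572/125 c=-411/125 d=233/125
  seg 2: a=-2 b=-139/25 c=288/125 d=-3/250
  seg 3: a=-4 b=439/125 c=279/125 d=-93/125
S(25/4) = -23953/8000

Δ: Δ0=2, Δ1=-6, Δ2=-1, Δ3=5
row 1: diag=8, rhs=-48; c'=1/8, d'=-6
row 2: denom=6−1·1/8=47/8; d'=(30−1·-6)/(47/8)=288/47
row 3: denom=6−2·16/47=250/47; d'=(36−2·288/47)/(250/47)=558/125
back: M3=558/125
back: M2=288/47−16/47·558/125=576/125
back: M1=-6−1/8·576/125=-822/125
M: M0=0, M1=-822/125, M2=576/125, M3=558/125, M4=0
seg 0: a=-2, c=M0/2=0, d=(M1−M0)/(6·3)=-137/375, b=Δ0−h0·(2M0+M1)/6=661/125
seg 1: a=4, c=M1/2=-411/125, d=(M2−M1)/(6·1)=233/125, b=Δ1−h1·(2M1+M2)/6=-572/125
seg 2: a=-2, c=M2/2=288/125, d=(M3−M2)/(6·2)=-3/250, b=Δ2−h2·(2M2+M3)/6=-139/25
seg 3: a=-4, c=M3/2=279/125, d=(M4−M3)/(6·1)=-93/125, b=Δ3−h3·(2M3+M4)/6=439/125
t_q=25/4 → seg 3, τ=1/4; S=-4+439/125·τ+279/125·τ²+-93/125·τ³=-23953/8000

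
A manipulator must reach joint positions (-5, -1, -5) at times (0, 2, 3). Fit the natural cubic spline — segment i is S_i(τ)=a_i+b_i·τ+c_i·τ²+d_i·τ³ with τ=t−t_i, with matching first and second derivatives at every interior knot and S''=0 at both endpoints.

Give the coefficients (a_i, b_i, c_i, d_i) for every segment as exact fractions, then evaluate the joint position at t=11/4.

  seg 0: a=-5 b=4 c=0 d=-1/2
  seg 1: a=-1 b=-2 c=-3 d=1
S(11/4) = -241/64

Δ: Δ0=2, Δ1=-4
row 1: diag=6, rhs=-36; c'=1/6, d'=-6
back: M1=-6
M: M0=0, M1=-6, M2=0
seg 0: a=-5, c=M0/2=0, d=(M1−M0)/(6·2)=-1/2, b=Δ0−h0·(2M0+M1)/6=4
seg 1: a=-1, c=M1/2=-3, d=(M2−M1)/(6·1)=1, b=Δ1−h1·(2M1+M2)/6=-2
t_q=11/4 → seg 1, τ=3/4; S=-1+-2·τ+-3·τ²+1·τ³=-241/64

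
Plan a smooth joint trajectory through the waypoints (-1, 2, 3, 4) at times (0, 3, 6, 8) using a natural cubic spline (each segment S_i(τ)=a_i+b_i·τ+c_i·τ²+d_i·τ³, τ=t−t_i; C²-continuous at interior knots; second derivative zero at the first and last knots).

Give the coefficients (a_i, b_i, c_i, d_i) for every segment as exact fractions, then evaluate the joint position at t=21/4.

Δ: Δ0=1, Δ1=1/3, Δ2=1/2
row 1: diag=12, rhs=-4; c'=1/4, d'=-1/3
row 2: denom=10−3·1/4=37/4; d'=(1−3·-1/3)/(37/4)=8/37
back: M2=8/37
back: M1=-1/3−1/4·8/37=-43/111
M: M0=0, M1=-43/111, M2=8/37, M3=0
seg 0: a=-1, c=M0/2=0, d=(M1−M0)/(6·3)=-43/1998, b=Δ0−h0·(2M0+M1)/6=265/222
seg 1: a=2, c=M1/2=-43/222, d=(M2−M1)/(6·3)=67/1998, b=Δ1−h1·(2M1+M2)/6=68/111
seg 2: a=3, c=M2/2=4/37, d=(M3−M2)/(6·2)=-2/111, b=Δ2−h2·(2M2+M3)/6=79/222
t_q=21/4 → seg 1, τ=9/4; S=2+68/111·τ+-43/222·τ²+67/1998·τ³=13165/4736

  seg 0: a=-1 b=265/222 c=0 d=-43/1998
  seg 1: a=2 b=68/111 c=-43/222 d=67/1998
  seg 2: a=3 b=79/222 c=4/37 d=-2/111
S(21/4) = 13165/4736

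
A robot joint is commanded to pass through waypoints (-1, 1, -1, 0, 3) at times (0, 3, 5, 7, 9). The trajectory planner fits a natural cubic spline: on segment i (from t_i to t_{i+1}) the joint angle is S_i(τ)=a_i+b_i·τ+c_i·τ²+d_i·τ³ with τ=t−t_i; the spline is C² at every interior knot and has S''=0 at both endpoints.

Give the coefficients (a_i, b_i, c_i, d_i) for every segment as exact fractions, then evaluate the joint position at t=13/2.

Δ: Δ0=2/3, Δ1=-1, Δ2=1/2, Δ3=3/2
row 1: diag=10, rhs=-10; c'=1/5, d'=-1
row 2: denom=8−2·1/5=38/5; d'=(9−2·-1)/(38/5)=55/38
row 3: denom=8−2·5/19=142/19; d'=(6−2·55/38)/(142/19)=59/142
back: M3=59/142
back: M2=55/38−5/19·59/142=95/71
back: M1=-1−1/5·95/71=-90/71
M: M0=0, M1=-90/71, M2=95/71, M3=59/142, M4=0
seg 0: a=-1, c=M0/2=0, d=(M1−M0)/(6·3)=-5/71, b=Δ0−h0·(2M0+M1)/6=277/213
seg 1: a=1, c=M1/2=-45/71, d=(M2−M1)/(6·2)=185/852, b=Δ1−h1·(2M1+M2)/6=-128/213
seg 2: a=-1, c=M2/2=95/142, d=(M3−M2)/(6·2)=-131/1704, b=Δ2−h2·(2M2+M3)/6=-113/213
seg 3: a=0, c=M3/2=59/284, d=(M4−M3)/(6·2)=-59/1704, b=Δ3−h3·(2M3+M4)/6=521/426
t_q=13/2 → seg 2, τ=3/2; S=-1+-113/213·τ+95/142·τ²+-131/1704·τ³=-2499/4544

  seg 0: a=-1 b=277/213 c=0 d=-5/71
  seg 1: a=1 b=-128/213 c=-45/71 d=185/852
  seg 2: a=-1 b=-113/213 c=95/142 d=-131/1704
  seg 3: a=0 b=521/426 c=59/284 d=-59/1704
S(13/2) = -2499/4544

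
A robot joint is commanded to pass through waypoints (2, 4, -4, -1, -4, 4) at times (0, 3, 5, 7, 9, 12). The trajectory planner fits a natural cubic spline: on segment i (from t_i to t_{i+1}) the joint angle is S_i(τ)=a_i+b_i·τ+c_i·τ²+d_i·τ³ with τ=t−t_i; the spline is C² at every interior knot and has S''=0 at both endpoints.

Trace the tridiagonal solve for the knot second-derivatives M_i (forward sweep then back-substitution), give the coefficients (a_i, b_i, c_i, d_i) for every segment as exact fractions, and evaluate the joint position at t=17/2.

  seg 0: a=2 b=259/96 c=0 d=-65/288
  seg 1: a=4 b=-163/48 c=-65/32 d=83/96
  seg 2: a=-4 b=-55/48 c=101/32 d=-11/12
  seg 3: a=-1 b=23/48 c=-75/32 d=65/96
  seg 4: a=-4 b=-37/48 c=55/32 d=-55/288
S(17/2) = -837/256

Δ: Δ0=2/3, Δ1=-4, Δ2=3/2, Δ3=-3/2, Δ4=8/3
row 1: diag=10, rhs=-28; c'=1/5, d'=-14/5
row 2: denom=8−2·1/5=38/5; d'=(33−2·-14/5)/(38/5)=193/38
row 3: denom=8−2·5/19=142/19; d'=(-18−2·193/38)/(142/19)=-535/142
row 4: denom=10−2·19/71=672/71; d'=(25−2·-535/142)/(672/71)=55/16
back: M4=55/16
back: M3=-535/142−19/71·55/16=-75/16
back: M2=193/38−5/19·-75/16=101/16
back: M1=-14/5−1/5·101/16=-65/16
M: M0=0, M1=-65/16, M2=101/16, M3=-75/16, M4=55/16, M5=0
seg 0: a=2, c=M0/2=0, d=(M1−M0)/(6·3)=-65/288, b=Δ0−h0·(2M0+M1)/6=259/96
seg 1: a=4, c=M1/2=-65/32, d=(M2−M1)/(6·2)=83/96, b=Δ1−h1·(2M1+M2)/6=-163/48
seg 2: a=-4, c=M2/2=101/32, d=(M3−M2)/(6·2)=-11/12, b=Δ2−h2·(2M2+M3)/6=-55/48
seg 3: a=-1, c=M3/2=-75/32, d=(M4−M3)/(6·2)=65/96, b=Δ3−h3·(2M3+M4)/6=23/48
seg 4: a=-4, c=M4/2=55/32, d=(M5−M4)/(6·3)=-55/288, b=Δ4−h4·(2M4+M5)/6=-37/48
t_q=17/2 → seg 3, τ=3/2; S=-1+23/48·τ+-75/32·τ²+65/96·τ³=-837/256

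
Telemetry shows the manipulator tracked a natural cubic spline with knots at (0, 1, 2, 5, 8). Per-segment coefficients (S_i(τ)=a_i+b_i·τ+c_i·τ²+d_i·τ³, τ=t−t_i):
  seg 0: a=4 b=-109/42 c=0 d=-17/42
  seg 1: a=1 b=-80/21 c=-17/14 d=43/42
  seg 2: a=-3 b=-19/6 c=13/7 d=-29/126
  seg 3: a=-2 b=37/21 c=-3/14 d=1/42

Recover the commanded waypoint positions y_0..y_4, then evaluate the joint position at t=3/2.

y_0=4 y_1=1 y_2=-3 y_3=-2 y_4=2
S(3/2) = -121/112

y_0 = S_0(0) = a_0 = 4
y_1 = S_1(0) = a_1 = 1
y_2 = S_2(0) = a_2 = -3
y_3 = S_3(0) = a_3 = -2
y_4 = S_3(3) = 2
t_q=3/2 is in segment 1 (τ=1/2); S_1(τ)=-121/112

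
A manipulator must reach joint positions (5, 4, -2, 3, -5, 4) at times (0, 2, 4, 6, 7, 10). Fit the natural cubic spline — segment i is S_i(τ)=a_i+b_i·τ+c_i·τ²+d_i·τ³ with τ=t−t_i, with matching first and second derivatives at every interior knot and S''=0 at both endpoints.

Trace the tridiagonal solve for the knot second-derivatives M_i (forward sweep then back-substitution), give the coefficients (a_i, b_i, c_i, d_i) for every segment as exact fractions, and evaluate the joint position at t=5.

  seg 0: a=5 b=558/641 c=0 d=-1757/5128
  seg 1: a=4 b=-4155/1282 c=-5271/2564 d=1395/1282
  seg 2: a=-2 b=2043/1282 c=11469/2564 d=-10307/5128
  seg 3: a=3 b=-2970/641 c=-4863/641 d=2705/641
  seg 4: a=-5 b=-4581/641 c=3252/641 d=-1084/1923
S(5) = 10547/5128

Δ: Δ0=-1/2, Δ1=-3, Δ2=5/2, Δ3=-8, Δ4=3
row 1: diag=8, rhs=-15; c'=1/4, d'=-15/8
row 2: denom=8−2·1/4=15/2; d'=(33−2·-15/8)/(15/2)=49/10
row 3: denom=6−2·4/15=82/15; d'=(-63−2·49/10)/(82/15)=-546/41
row 4: denom=8−1·15/82=641/82; d'=(66−1·-546/41)/(641/82)=6504/641
back: M4=6504/641
back: M3=-546/41−15/82·6504/641=-9726/641
back: M2=49/10−4/15·-9726/641=11469/1282
back: M1=-15/8−1/4·11469/1282=-5271/1282
M: M0=0, M1=-5271/1282, M2=11469/1282, M3=-9726/641, M4=6504/641, M5=0
seg 0: a=5, c=M0/2=0, d=(M1−M0)/(6·2)=-1757/5128, b=Δ0−h0·(2M0+M1)/6=558/641
seg 1: a=4, c=M1/2=-5271/2564, d=(M2−M1)/(6·2)=1395/1282, b=Δ1−h1·(2M1+M2)/6=-4155/1282
seg 2: a=-2, c=M2/2=11469/2564, d=(M3−M2)/(6·2)=-10307/5128, b=Δ2−h2·(2M2+M3)/6=2043/1282
seg 3: a=3, c=M3/2=-4863/641, d=(M4−M3)/(6·1)=2705/641, b=Δ3−h3·(2M3+M4)/6=-2970/641
seg 4: a=-5, c=M4/2=3252/641, d=(M5−M4)/(6·3)=-1084/1923, b=Δ4−h4·(2M4+M5)/6=-4581/641
t_q=5 → seg 2, τ=1; S=-2+2043/1282·τ+11469/2564·τ²+-10307/5128·τ³=10547/5128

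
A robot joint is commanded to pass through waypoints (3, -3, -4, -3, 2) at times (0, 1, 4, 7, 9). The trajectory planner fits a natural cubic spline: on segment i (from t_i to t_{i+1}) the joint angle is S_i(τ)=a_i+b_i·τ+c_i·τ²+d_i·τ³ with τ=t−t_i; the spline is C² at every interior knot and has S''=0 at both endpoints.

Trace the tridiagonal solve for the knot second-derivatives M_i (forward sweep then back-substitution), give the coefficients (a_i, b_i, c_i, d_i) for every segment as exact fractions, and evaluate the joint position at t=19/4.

Δ: Δ0=-6, Δ1=-1/3, Δ2=1/3, Δ3=5/2
row 1: diag=8, rhs=34; c'=3/8, d'=17/4
row 2: denom=12−3·3/8=87/8; d'=(4−3·17/4)/(87/8)=-70/87
row 3: denom=10−3·8/29=266/29; d'=(13−3·-70/87)/(266/29)=447/266
back: M3=447/266
back: M2=-70/87−8/29·447/266=-506/399
back: M1=17/4−3/8·-506/399=1257/266
M: M0=0, M1=1257/266, M2=-506/399, M3=447/266, M4=0
seg 0: a=3, c=M0/2=0, d=(M1−M0)/(6·1)=419/532, b=Δ0−h0·(2M0+M1)/6=-3611/532
seg 1: a=-3, c=M1/2=1257/532, d=(M2−M1)/(6·3)=-4783/14364, b=Δ1−h1·(2M1+M2)/6=-1177/266
seg 2: a=-4, c=M2/2=-253/399, d=(M3−M2)/(6·3)=2353/14364, b=Δ2−h2·(2M2+M3)/6=405/532
seg 3: a=-3, c=M3/2=447/532, d=(M4−M3)/(6·2)=-149/1064, b=Δ3−h3·(2M3+M4)/6=367/266
t_q=19/4 → seg 2, τ=3/4; S=-4+405/532·τ+-253/399·τ²+2353/14364·τ³=-126543/34048

  seg 0: a=3 b=-3611/532 c=0 d=419/532
  seg 1: a=-3 b=-1177/266 c=1257/532 d=-4783/14364
  seg 2: a=-4 b=405/532 c=-253/399 d=2353/14364
  seg 3: a=-3 b=367/266 c=447/532 d=-149/1064
S(19/4) = -126543/34048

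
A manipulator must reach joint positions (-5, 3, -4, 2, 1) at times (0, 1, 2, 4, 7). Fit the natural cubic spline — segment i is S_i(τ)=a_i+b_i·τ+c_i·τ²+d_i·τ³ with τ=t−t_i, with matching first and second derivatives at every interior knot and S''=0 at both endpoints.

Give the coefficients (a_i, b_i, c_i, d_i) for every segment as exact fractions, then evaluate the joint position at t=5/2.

  seg 0: a=-5 b=3988/321 c=0 d=-1420/321
  seg 1: a=3 b=-272/321 c=-1420/107 d=2285/321
  seg 2: a=-4 b=-1937/321 c=865/107 d=-1145/642
  seg 3: a=2 b=1573/321 c=-280/107 d=280/963
S(5/2) = -8935/1712

Δ: Δ0=8, Δ1=-7, Δ2=3, Δ3=-1/3
row 1: diag=4, rhs=-90; c'=1/4, d'=-45/2
row 2: denom=6−1·1/4=23/4; d'=(60−1·-45/2)/(23/4)=330/23
row 3: denom=10−2·8/23=214/23; d'=(-20−2·330/23)/(214/23)=-560/107
back: M3=-560/107
back: M2=330/23−8/23·-560/107=1730/107
back: M1=-45/2−1/4·1730/107=-2840/107
M: M0=0, M1=-2840/107, M2=1730/107, M3=-560/107, M4=0
seg 0: a=-5, c=M0/2=0, d=(M1−M0)/(6·1)=-1420/321, b=Δ0−h0·(2M0+M1)/6=3988/321
seg 1: a=3, c=M1/2=-1420/107, d=(M2−M1)/(6·1)=2285/321, b=Δ1−h1·(2M1+M2)/6=-272/321
seg 2: a=-4, c=M2/2=865/107, d=(M3−M2)/(6·2)=-1145/642, b=Δ2−h2·(2M2+M3)/6=-1937/321
seg 3: a=2, c=M3/2=-280/107, d=(M4−M3)/(6·3)=280/963, b=Δ3−h3·(2M3+M4)/6=1573/321
t_q=5/2 → seg 2, τ=1/2; S=-4+-1937/321·τ+865/107·τ²+-1145/642·τ³=-8935/1712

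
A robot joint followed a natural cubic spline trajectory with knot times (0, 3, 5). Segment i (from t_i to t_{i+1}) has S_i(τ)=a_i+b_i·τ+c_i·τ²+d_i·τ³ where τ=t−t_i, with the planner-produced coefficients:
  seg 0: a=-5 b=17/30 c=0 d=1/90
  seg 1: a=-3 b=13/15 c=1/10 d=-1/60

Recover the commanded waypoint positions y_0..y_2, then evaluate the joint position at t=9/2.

y_0=-5 y_1=-3 y_2=-1
S(9/2) = -49/32

y_0 = S_0(0) = a_0 = -5
y_1 = S_1(0) = a_1 = -3
y_2 = S_1(2) = -1
t_q=9/2 is in segment 1 (τ=3/2); S_1(τ)=-49/32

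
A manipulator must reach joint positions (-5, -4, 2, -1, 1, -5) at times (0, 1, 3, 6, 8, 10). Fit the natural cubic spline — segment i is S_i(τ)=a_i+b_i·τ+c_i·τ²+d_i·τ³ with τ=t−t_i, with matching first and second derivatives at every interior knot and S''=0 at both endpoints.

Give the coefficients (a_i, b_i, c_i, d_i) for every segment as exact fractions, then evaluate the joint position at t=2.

  seg 0: a=-5 b=106/239 c=0 d=133/239
  seg 1: a=-4 b=505/239 c=399/239 d=-293/478
  seg 2: a=2 b=343/239 c=-480/239 d=286/717
  seg 3: a=-1 b=37/239 c=378/239 d=-277/478
  seg 4: a=1 b=-113/239 c=-453/239 d=151/478
S(2) = -397/478

Δ: Δ0=1, Δ1=3, Δ2=-1, Δ3=1, Δ4=-3
row 1: diag=6, rhs=12; c'=1/3, d'=2
row 2: denom=10−2·1/3=28/3; d'=(-24−2·2)/(28/3)=-3
row 3: denom=10−3·9/28=253/28; d'=(12−3·-3)/(253/28)=588/253
row 4: denom=8−2·56/253=1912/253; d'=(-24−2·588/253)/(1912/253)=-906/239
back: M4=-906/239
back: M3=588/253−56/253·-906/239=756/239
back: M2=-3−9/28·756/239=-960/239
back: M1=2−1/3·-960/239=798/239
M: M0=0, M1=798/239, M2=-960/239, M3=756/239, M4=-906/239, M5=0
seg 0: a=-5, c=M0/2=0, d=(M1−M0)/(6·1)=133/239, b=Δ0−h0·(2M0+M1)/6=106/239
seg 1: a=-4, c=M1/2=399/239, d=(M2−M1)/(6·2)=-293/478, b=Δ1−h1·(2M1+M2)/6=505/239
seg 2: a=2, c=M2/2=-480/239, d=(M3−M2)/(6·3)=286/717, b=Δ2−h2·(2M2+M3)/6=343/239
seg 3: a=-1, c=M3/2=378/239, d=(M4−M3)/(6·2)=-277/478, b=Δ3−h3·(2M3+M4)/6=37/239
seg 4: a=1, c=M4/2=-453/239, d=(M5−M4)/(6·2)=151/478, b=Δ4−h4·(2M4+M5)/6=-113/239
t_q=2 → seg 1, τ=1; S=-4+505/239·τ+399/239·τ²+-293/478·τ³=-397/478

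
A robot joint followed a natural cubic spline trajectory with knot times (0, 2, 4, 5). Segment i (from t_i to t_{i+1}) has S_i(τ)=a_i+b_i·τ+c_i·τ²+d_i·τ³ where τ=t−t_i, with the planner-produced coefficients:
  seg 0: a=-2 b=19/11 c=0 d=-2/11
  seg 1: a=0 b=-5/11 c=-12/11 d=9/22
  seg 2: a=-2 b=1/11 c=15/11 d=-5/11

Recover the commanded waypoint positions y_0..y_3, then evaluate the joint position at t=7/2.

y_0 = S_0(0) = a_0 = -2
y_1 = S_1(0) = a_1 = 0
y_2 = S_2(0) = a_2 = -2
y_3 = S_2(1) = -1
t_q=7/2 is in segment 1 (τ=3/2); S_1(τ)=-309/176

y_0=-2 y_1=0 y_2=-2 y_3=-1
S(7/2) = -309/176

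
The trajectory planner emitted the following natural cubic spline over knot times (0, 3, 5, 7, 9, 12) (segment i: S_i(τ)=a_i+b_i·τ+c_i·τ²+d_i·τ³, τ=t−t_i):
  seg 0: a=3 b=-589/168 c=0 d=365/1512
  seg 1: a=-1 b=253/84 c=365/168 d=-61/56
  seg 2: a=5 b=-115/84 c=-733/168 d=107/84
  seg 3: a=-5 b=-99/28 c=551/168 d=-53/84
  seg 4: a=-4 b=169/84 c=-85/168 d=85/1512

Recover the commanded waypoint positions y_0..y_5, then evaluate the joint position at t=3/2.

y_0 = S_0(0) = a_0 = 3
y_1 = S_1(0) = a_1 = -1
y_2 = S_2(0) = a_2 = 5
y_3 = S_3(0) = a_3 = -5
y_4 = S_4(0) = a_4 = -4
y_5 = S_4(3) = -1
t_q=3/2 is in segment 0 (τ=3/2); S_0(τ)=-647/448

y_0=3 y_1=-1 y_2=5 y_3=-5 y_4=-4 y_5=-1
S(3/2) = -647/448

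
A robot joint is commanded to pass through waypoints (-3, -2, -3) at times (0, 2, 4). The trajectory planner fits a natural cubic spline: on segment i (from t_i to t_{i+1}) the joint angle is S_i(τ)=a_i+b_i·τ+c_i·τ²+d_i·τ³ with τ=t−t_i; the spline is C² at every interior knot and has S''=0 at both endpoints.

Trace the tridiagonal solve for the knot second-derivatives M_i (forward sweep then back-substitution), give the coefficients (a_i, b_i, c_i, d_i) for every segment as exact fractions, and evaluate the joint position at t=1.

  seg 0: a=-3 b=3/4 c=0 d=-1/16
  seg 1: a=-2 b=0 c=-3/8 d=1/16
S(1) = -37/16

Δ: Δ0=1/2, Δ1=-1/2
row 1: diag=8, rhs=-6; c'=1/4, d'=-3/4
back: M1=-3/4
M: M0=0, M1=-3/4, M2=0
seg 0: a=-3, c=M0/2=0, d=(M1−M0)/(6·2)=-1/16, b=Δ0−h0·(2M0+M1)/6=3/4
seg 1: a=-2, c=M1/2=-3/8, d=(M2−M1)/(6·2)=1/16, b=Δ1−h1·(2M1+M2)/6=0
t_q=1 → seg 0, τ=1; S=-3+3/4·τ+0·τ²+-1/16·τ³=-37/16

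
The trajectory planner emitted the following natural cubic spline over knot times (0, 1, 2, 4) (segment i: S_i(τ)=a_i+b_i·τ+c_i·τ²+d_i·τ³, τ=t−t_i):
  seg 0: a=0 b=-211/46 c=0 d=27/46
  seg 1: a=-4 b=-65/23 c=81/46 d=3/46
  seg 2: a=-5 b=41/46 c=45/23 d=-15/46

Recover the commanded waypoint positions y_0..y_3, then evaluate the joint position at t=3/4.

y_0 = S_0(0) = a_0 = 0
y_1 = S_1(0) = a_1 = -4
y_2 = S_2(0) = a_2 = -5
y_3 = S_2(2) = 2
t_q=3/4 is in segment 0 (τ=3/4); S_0(τ)=-9399/2944

y_0=0 y_1=-4 y_2=-5 y_3=2
S(3/4) = -9399/2944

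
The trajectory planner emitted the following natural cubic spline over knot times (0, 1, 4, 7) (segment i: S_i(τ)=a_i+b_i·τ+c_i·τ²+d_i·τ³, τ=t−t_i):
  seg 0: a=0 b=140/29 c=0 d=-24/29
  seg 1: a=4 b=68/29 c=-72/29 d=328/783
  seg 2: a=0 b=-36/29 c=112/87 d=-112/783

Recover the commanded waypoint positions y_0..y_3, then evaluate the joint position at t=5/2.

y_0 = S_0(0) = a_0 = 0
y_1 = S_1(0) = a_1 = 4
y_2 = S_2(0) = a_2 = 0
y_3 = S_2(3) = 4
t_q=5/2 is in segment 1 (τ=3/2); S_1(τ)=97/29

y_0=0 y_1=4 y_2=0 y_3=4
S(5/2) = 97/29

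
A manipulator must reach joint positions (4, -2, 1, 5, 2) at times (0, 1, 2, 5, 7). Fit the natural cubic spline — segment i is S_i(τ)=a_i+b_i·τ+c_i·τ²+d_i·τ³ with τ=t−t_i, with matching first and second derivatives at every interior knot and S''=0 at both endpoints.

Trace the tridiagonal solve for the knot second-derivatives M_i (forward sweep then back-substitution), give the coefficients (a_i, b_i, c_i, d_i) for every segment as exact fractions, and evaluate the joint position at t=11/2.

Δ: Δ0=-6, Δ1=3, Δ2=4/3, Δ3=-3/2
row 1: diag=4, rhs=54; c'=1/4, d'=27/2
row 2: denom=8−1·1/4=31/4; d'=(-10−1·27/2)/(31/4)=-94/31
row 3: denom=10−3·12/31=274/31; d'=(-17−3·-94/31)/(274/31)=-245/274
back: M3=-245/274
back: M2=-94/31−12/31·-245/274=-368/137
back: M1=27/2−1/4·-368/137=3883/274
M: M0=0, M1=3883/274, M2=-368/137, M3=-245/274, M4=0
seg 0: a=4, c=M0/2=0, d=(M1−M0)/(6·1)=3883/1644, b=Δ0−h0·(2M0+M1)/6=-13747/1644
seg 1: a=-2, c=M1/2=3883/548, d=(M2−M1)/(6·1)=-4619/1644, b=Δ1−h1·(2M1+M2)/6=-1049/822
seg 2: a=1, c=M2/2=-184/137, d=(M3−M2)/(6·3)=491/4932, b=Δ2−h2·(2M2+M3)/6=7343/1644
seg 3: a=5, c=M3/2=-245/548, d=(M4−M3)/(6·2)=245/3288, b=Δ3−h3·(2M3+M4)/6=-743/822
t_q=11/2 → seg 3, τ=1/2; S=5+-743/822·τ+-245/548·τ²+245/3288·τ³=38979/8768

  seg 0: a=4 b=-13747/1644 c=0 d=3883/1644
  seg 1: a=-2 b=-1049/822 c=3883/548 d=-4619/1644
  seg 2: a=1 b=7343/1644 c=-184/137 d=491/4932
  seg 3: a=5 b=-743/822 c=-245/548 d=245/3288
S(11/2) = 38979/8768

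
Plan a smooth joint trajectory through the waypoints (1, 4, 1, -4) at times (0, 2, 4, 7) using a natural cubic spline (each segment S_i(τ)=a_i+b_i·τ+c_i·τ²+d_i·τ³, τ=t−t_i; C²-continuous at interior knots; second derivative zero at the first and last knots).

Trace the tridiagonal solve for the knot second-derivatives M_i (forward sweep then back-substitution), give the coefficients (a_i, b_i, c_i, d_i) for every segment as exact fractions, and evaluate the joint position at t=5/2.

  seg 0: a=1 b=130/57 c=0 d=-89/456
  seg 1: a=4 b=-7/114 c=-89/76 d=103/456
  seg 2: a=1 b=-116/57 c=7/38 d=-7/342
S(5/2) = 4505/1216

Δ: Δ0=3/2, Δ1=-3/2, Δ2=-5/3
row 1: diag=8, rhs=-18; c'=1/4, d'=-9/4
row 2: denom=10−2·1/4=19/2; d'=(-1−2·-9/4)/(19/2)=7/19
back: M2=7/19
back: M1=-9/4−1/4·7/19=-89/38
M: M0=0, M1=-89/38, M2=7/19, M3=0
seg 0: a=1, c=M0/2=0, d=(M1−M0)/(6·2)=-89/456, b=Δ0−h0·(2M0+M1)/6=130/57
seg 1: a=4, c=M1/2=-89/76, d=(M2−M1)/(6·2)=103/456, b=Δ1−h1·(2M1+M2)/6=-7/114
seg 2: a=1, c=M2/2=7/38, d=(M3−M2)/(6·3)=-7/342, b=Δ2−h2·(2M2+M3)/6=-116/57
t_q=5/2 → seg 1, τ=1/2; S=4+-7/114·τ+-89/76·τ²+103/456·τ³=4505/1216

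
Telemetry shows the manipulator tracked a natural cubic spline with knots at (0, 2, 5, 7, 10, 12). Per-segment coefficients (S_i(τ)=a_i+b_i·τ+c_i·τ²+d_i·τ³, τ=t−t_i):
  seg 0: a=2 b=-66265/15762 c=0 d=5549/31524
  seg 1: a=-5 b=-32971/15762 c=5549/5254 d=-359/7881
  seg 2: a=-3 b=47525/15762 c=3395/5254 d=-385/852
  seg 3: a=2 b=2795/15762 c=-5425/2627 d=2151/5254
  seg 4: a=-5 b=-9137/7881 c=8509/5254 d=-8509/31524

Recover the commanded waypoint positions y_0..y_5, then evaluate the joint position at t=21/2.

y_0 = S_0(0) = a_0 = 2
y_1 = S_1(0) = a_1 = -5
y_2 = S_2(0) = a_2 = -3
y_3 = S_3(0) = a_3 = 2
y_4 = S_4(0) = a_4 = -5
y_5 = S_4(2) = -3
t_q=21/2 is in segment 4 (τ=1/2); S_4(τ)=-437851/84064

y_0=2 y_1=-5 y_2=-3 y_3=2 y_4=-5 y_5=-3
S(21/2) = -437851/84064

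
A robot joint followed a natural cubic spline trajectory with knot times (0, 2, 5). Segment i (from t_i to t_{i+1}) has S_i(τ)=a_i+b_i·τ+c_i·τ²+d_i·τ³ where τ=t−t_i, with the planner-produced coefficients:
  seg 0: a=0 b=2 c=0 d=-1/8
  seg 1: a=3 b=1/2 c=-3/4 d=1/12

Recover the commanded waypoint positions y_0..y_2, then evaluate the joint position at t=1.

y_0=0 y_1=3 y_2=0
S(1) = 15/8

y_0 = S_0(0) = a_0 = 0
y_1 = S_1(0) = a_1 = 3
y_2 = S_1(3) = 0
t_q=1 is in segment 0 (τ=1); S_0(τ)=15/8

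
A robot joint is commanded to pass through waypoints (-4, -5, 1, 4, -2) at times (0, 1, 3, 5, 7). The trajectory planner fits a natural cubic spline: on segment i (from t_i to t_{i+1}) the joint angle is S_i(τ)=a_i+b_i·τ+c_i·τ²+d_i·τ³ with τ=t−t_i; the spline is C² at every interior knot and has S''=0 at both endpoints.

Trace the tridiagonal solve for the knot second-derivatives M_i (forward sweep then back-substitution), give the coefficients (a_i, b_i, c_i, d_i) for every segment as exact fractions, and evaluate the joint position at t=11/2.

  seg 0: a=-4 b=-7/4 c=0 d=3/4
  seg 1: a=-5 b=1/2 c=9/4 d=-1/2
  seg 2: a=1 b=7/2 c=-3/4 d=-1/8
  seg 3: a=4 b=-1 c=-3/2 d=1/4
S(11/2) = 101/32

Δ: Δ0=-1, Δ1=3, Δ2=3/2, Δ3=-3
row 1: diag=6, rhs=24; c'=1/3, d'=4
row 2: denom=8−2·1/3=22/3; d'=(-9−2·4)/(22/3)=-51/22
row 3: denom=8−2·3/11=82/11; d'=(-27−2·-51/22)/(82/11)=-3
back: M3=-3
back: M2=-51/22−3/11·-3=-3/2
back: M1=4−1/3·-3/2=9/2
M: M0=0, M1=9/2, M2=-3/2, M3=-3, M4=0
seg 0: a=-4, c=M0/2=0, d=(M1−M0)/(6·1)=3/4, b=Δ0−h0·(2M0+M1)/6=-7/4
seg 1: a=-5, c=M1/2=9/4, d=(M2−M1)/(6·2)=-1/2, b=Δ1−h1·(2M1+M2)/6=1/2
seg 2: a=1, c=M2/2=-3/4, d=(M3−M2)/(6·2)=-1/8, b=Δ2−h2·(2M2+M3)/6=7/2
seg 3: a=4, c=M3/2=-3/2, d=(M4−M3)/(6·2)=1/4, b=Δ3−h3·(2M3+M4)/6=-1
t_q=11/2 → seg 3, τ=1/2; S=4+-1·τ+-3/2·τ²+1/4·τ³=101/32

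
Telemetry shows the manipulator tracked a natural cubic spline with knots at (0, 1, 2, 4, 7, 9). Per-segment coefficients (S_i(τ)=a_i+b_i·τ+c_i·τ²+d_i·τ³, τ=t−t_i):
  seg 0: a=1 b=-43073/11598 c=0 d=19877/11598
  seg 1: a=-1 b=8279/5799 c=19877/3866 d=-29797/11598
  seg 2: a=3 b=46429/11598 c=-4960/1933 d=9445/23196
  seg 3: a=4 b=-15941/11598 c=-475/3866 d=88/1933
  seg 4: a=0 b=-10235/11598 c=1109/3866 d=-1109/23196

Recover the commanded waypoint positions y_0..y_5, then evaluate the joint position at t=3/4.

y_0 = S_0(0) = a_0 = 1
y_1 = S_1(0) = a_1 = -1
y_2 = S_2(0) = a_2 = 3
y_3 = S_3(0) = a_3 = 4
y_4 = S_4(0) = a_4 = 0
y_5 = S_4(2) = -1
t_q=3/4 is in segment 0 (τ=3/4); S_0(τ)=-262851/247424

y_0=1 y_1=-1 y_2=3 y_3=4 y_4=0 y_5=-1
S(3/4) = -262851/247424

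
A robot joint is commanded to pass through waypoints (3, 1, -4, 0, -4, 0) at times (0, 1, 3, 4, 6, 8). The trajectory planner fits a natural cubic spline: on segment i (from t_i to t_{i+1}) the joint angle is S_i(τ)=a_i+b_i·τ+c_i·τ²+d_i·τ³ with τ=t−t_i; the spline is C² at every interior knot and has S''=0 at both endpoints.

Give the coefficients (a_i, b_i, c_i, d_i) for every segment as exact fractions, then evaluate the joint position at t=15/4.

  seg 0: a=3 b=-477/340 c=0 d=-203/340
  seg 1: a=1 b=-543/170 c=-609/340 d=727/680
  seg 2: a=-4 b=42/17 c=393/85 d=-263/85
  seg 3: a=0 b=207/85 c=-396/85 d=83/68
  seg 4: a=-4 b=-132/85 c=453/170 d=-151/340
S(15/4) = -4633/5440

Δ: Δ0=-2, Δ1=-5/2, Δ2=4, Δ3=-2, Δ4=2
row 1: diag=6, rhs=-3; c'=1/3, d'=-1/2
row 2: denom=6−2·1/3=16/3; d'=(39−2·-1/2)/(16/3)=15/2
row 3: denom=6−1·3/16=93/16; d'=(-36−1·15/2)/(93/16)=-232/31
row 4: denom=8−2·32/93=680/93; d'=(24−2·-232/31)/(680/93)=453/85
back: M4=453/85
back: M3=-232/31−32/93·453/85=-792/85
back: M2=15/2−3/16·-792/85=786/85
back: M1=-1/2−1/3·786/85=-609/170
M: M0=0, M1=-609/170, M2=786/85, M3=-792/85, M4=453/85, M5=0
seg 0: a=3, c=M0/2=0, d=(M1−M0)/(6·1)=-203/340, b=Δ0−h0·(2M0+M1)/6=-477/340
seg 1: a=1, c=M1/2=-609/340, d=(M2−M1)/(6·2)=727/680, b=Δ1−h1·(2M1+M2)/6=-543/170
seg 2: a=-4, c=M2/2=393/85, d=(M3−M2)/(6·1)=-263/85, b=Δ2−h2·(2M2+M3)/6=42/17
seg 3: a=0, c=M3/2=-396/85, d=(M4−M3)/(6·2)=83/68, b=Δ3−h3·(2M3+M4)/6=207/85
seg 4: a=-4, c=M4/2=453/170, d=(M5−M4)/(6·2)=-151/340, b=Δ4−h4·(2M4+M5)/6=-132/85
t_q=15/4 → seg 2, τ=3/4; S=-4+42/17·τ+393/85·τ²+-263/85·τ³=-4633/5440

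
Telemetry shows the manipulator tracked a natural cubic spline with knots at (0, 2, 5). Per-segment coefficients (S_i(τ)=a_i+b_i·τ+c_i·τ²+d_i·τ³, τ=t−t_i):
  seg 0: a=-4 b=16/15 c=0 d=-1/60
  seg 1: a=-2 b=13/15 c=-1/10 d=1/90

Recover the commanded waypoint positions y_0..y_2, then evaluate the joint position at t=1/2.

y_0 = S_0(0) = a_0 = -4
y_1 = S_1(0) = a_1 = -2
y_2 = S_1(3) = 0
t_q=1/2 is in segment 0 (τ=1/2); S_0(τ)=-111/32

y_0=-4 y_1=-2 y_2=0
S(1/2) = -111/32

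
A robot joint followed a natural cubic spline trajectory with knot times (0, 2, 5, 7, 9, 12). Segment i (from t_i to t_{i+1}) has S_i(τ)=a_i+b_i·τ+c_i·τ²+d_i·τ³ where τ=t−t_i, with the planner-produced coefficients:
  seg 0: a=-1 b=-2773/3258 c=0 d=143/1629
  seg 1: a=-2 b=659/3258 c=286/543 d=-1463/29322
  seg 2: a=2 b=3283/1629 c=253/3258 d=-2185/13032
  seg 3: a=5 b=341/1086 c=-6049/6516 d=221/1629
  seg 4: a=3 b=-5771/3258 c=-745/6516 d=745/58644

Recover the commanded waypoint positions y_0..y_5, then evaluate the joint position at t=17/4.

y_0=-1 y_1=-2 y_2=2 y_3=5 y_4=3 y_5=-3
S(17/4) = 12817/23168

y_0 = S_0(0) = a_0 = -1
y_1 = S_1(0) = a_1 = -2
y_2 = S_2(0) = a_2 = 2
y_3 = S_3(0) = a_3 = 5
y_4 = S_4(0) = a_4 = 3
y_5 = S_4(3) = -3
t_q=17/4 is in segment 1 (τ=9/4); S_1(τ)=12817/23168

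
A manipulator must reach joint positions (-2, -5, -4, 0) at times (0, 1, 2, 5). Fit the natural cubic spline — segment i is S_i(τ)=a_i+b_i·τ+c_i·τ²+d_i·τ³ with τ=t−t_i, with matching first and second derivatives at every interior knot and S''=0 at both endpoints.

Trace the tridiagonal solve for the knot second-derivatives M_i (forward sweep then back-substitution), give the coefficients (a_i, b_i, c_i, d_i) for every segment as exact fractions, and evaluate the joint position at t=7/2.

  seg 0: a=-2 b=-374/93 c=0 d=95/93
  seg 1: a=-5 b=-89/93 c=95/31 d=-103/93
  seg 2: a=-4 b=172/93 c=-8/31 d=8/279
S(7/2) = -53/31

Δ: Δ0=-3, Δ1=1, Δ2=4/3
row 1: diag=4, rhs=24; c'=1/4, d'=6
row 2: denom=8−1·1/4=31/4; d'=(2−1·6)/(31/4)=-16/31
back: M2=-16/31
back: M1=6−1/4·-16/31=190/31
M: M0=0, M1=190/31, M2=-16/31, M3=0
seg 0: a=-2, c=M0/2=0, d=(M1−M0)/(6·1)=95/93, b=Δ0−h0·(2M0+M1)/6=-374/93
seg 1: a=-5, c=M1/2=95/31, d=(M2−M1)/(6·1)=-103/93, b=Δ1−h1·(2M1+M2)/6=-89/93
seg 2: a=-4, c=M2/2=-8/31, d=(M3−M2)/(6·3)=8/279, b=Δ2−h2·(2M2+M3)/6=172/93
t_q=7/2 → seg 2, τ=3/2; S=-4+172/93·τ+-8/31·τ²+8/279·τ³=-53/31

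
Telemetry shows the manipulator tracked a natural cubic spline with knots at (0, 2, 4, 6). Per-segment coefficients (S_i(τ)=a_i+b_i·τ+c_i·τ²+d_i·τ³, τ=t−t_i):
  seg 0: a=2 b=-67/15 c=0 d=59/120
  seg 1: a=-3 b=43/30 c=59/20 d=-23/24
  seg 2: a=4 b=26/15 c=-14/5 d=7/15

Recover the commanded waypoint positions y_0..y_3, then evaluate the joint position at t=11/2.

y_0=2 y_1=-3 y_2=4 y_3=0
S(11/2) = 15/8

y_0 = S_0(0) = a_0 = 2
y_1 = S_1(0) = a_1 = -3
y_2 = S_2(0) = a_2 = 4
y_3 = S_2(2) = 0
t_q=11/2 is in segment 2 (τ=3/2); S_2(τ)=15/8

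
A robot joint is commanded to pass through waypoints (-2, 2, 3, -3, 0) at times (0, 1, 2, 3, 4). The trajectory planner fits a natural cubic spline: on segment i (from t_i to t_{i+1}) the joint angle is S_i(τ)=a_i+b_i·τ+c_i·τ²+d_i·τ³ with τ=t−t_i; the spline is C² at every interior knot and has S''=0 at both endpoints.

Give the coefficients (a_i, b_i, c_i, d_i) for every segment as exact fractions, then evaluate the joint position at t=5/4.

Δ: Δ0=4, Δ1=1, Δ2=-6, Δ3=3
row 1: diag=4, rhs=-18; c'=1/4, d'=-9/2
row 2: denom=4−1·1/4=15/4; d'=(-42−1·-9/2)/(15/4)=-10
row 3: denom=4−1·4/15=56/15; d'=(54−1·-10)/(56/15)=120/7
back: M3=120/7
back: M2=-10−4/15·120/7=-102/7
back: M1=-9/2−1/4·-102/7=-6/7
M: M0=0, M1=-6/7, M2=-102/7, M3=120/7, M4=0
seg 0: a=-2, c=M0/2=0, d=(M1−M0)/(6·1)=-1/7, b=Δ0−h0·(2M0+M1)/6=29/7
seg 1: a=2, c=M1/2=-3/7, d=(M2−M1)/(6·1)=-16/7, b=Δ1−h1·(2M1+M2)/6=26/7
seg 2: a=3, c=M2/2=-51/7, d=(M3−M2)/(6·1)=37/7, b=Δ2−h2·(2M2+M3)/6=-4
seg 3: a=-3, c=M3/2=60/7, d=(M4−M3)/(6·1)=-20/7, b=Δ3−h3·(2M3+M4)/6=-19/7
t_q=5/4 → seg 1, τ=1/4; S=2+26/7·τ+-3/7·τ²+-16/7·τ³=321/112

  seg 0: a=-2 b=29/7 c=0 d=-1/7
  seg 1: a=2 b=26/7 c=-3/7 d=-16/7
  seg 2: a=3 b=-4 c=-51/7 d=37/7
  seg 3: a=-3 b=-19/7 c=60/7 d=-20/7
S(5/4) = 321/112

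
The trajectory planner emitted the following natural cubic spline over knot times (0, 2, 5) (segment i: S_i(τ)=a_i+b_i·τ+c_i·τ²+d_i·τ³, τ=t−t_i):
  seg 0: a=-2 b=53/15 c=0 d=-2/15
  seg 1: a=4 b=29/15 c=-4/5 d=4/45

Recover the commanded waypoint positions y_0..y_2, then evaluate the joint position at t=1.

y_0 = S_0(0) = a_0 = -2
y_1 = S_1(0) = a_1 = 4
y_2 = S_1(3) = 5
t_q=1 is in segment 0 (τ=1); S_0(τ)=7/5

y_0=-2 y_1=4 y_2=5
S(1) = 7/5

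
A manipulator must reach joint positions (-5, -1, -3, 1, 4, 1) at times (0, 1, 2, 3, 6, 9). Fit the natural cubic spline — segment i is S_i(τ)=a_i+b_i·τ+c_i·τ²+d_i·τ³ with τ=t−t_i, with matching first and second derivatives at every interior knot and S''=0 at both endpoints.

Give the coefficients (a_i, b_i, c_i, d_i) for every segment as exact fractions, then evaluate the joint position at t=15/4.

Δ: Δ0=4, Δ1=-2, Δ2=4, Δ3=1, Δ4=-1
row 1: diag=4, rhs=-36; c'=1/4, d'=-9
row 2: denom=4−1·1/4=15/4; d'=(36−1·-9)/(15/4)=12
row 3: denom=8−1·4/15=116/15; d'=(-18−1·12)/(116/15)=-225/58
row 4: denom=12−3·45/116=1257/116; d'=(-12−3·-225/58)/(1257/116)=-14/419
back: M4=-14/419
back: M3=-225/58−45/116·-14/419=-1620/419
back: M2=12−4/15·-1620/419=5460/419
back: M1=-9−1/4·5460/419=-5136/419
M: M0=0, M1=-5136/419, M2=5460/419, M3=-1620/419, M4=-14/419, M5=0
seg 0: a=-5, c=M0/2=0, d=(M1−M0)/(6·1)=-856/419, b=Δ0−h0·(2M0+M1)/6=2532/419
seg 1: a=-1, c=M1/2=-2568/419, d=(M2−M1)/(6·1)=1766/419, b=Δ1−h1·(2M1+M2)/6=-36/419
seg 2: a=-3, c=M2/2=2730/419, d=(M3−M2)/(6·1)=-1180/419, b=Δ2−h2·(2M2+M3)/6=126/419
seg 3: a=1, c=M3/2=-810/419, d=(M4−M3)/(6·3)=803/3771, b=Δ3−h3·(2M3+M4)/6=2046/419
seg 4: a=4, c=M4/2=-7/419, d=(M5−M4)/(6·3)=7/3771, b=Δ4−h4·(2M4+M5)/6=-405/419
t_q=15/4 → seg 3, τ=3/4; S=1+2046/419·τ+-810/419·τ²+803/3771·τ³=98273/26816

  seg 0: a=-5 b=2532/419 c=0 d=-856/419
  seg 1: a=-1 b=-36/419 c=-2568/419 d=1766/419
  seg 2: a=-3 b=126/419 c=2730/419 d=-1180/419
  seg 3: a=1 b=2046/419 c=-810/419 d=803/3771
  seg 4: a=4 b=-405/419 c=-7/419 d=7/3771
S(15/4) = 98273/26816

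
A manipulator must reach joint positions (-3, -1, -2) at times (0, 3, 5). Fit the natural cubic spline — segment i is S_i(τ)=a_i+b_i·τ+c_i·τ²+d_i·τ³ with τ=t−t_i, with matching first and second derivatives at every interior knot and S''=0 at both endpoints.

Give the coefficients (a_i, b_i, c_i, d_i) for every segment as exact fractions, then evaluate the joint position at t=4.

  seg 0: a=-3 b=61/60 c=0 d=-7/180
  seg 1: a=-1 b=-1/30 c=-7/20 d=7/120
S(4) = -53/40

Δ: Δ0=2/3, Δ1=-1/2
row 1: diag=10, rhs=-7; c'=1/5, d'=-7/10
back: M1=-7/10
M: M0=0, M1=-7/10, M2=0
seg 0: a=-3, c=M0/2=0, d=(M1−M0)/(6·3)=-7/180, b=Δ0−h0·(2M0+M1)/6=61/60
seg 1: a=-1, c=M1/2=-7/20, d=(M2−M1)/(6·2)=7/120, b=Δ1−h1·(2M1+M2)/6=-1/30
t_q=4 → seg 1, τ=1; S=-1+-1/30·τ+-7/20·τ²+7/120·τ³=-53/40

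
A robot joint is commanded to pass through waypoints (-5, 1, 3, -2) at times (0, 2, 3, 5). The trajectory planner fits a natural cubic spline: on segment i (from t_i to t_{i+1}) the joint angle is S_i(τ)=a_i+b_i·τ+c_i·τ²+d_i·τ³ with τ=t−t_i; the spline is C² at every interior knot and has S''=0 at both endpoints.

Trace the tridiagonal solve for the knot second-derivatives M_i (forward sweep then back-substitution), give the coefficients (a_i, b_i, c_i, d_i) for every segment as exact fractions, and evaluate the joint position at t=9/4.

  seg 0: a=-5 b=108/35 c=0 d=-3/140
  seg 1: a=1 b=99/35 c=-9/70 d=-7/10
  seg 2: a=3 b=33/70 c=-78/35 d=13/35
S(9/4) = 7563/4480

Δ: Δ0=3, Δ1=2, Δ2=-5/2
row 1: diag=6, rhs=-6; c'=1/6, d'=-1
row 2: denom=6−1·1/6=35/6; d'=(-27−1·-1)/(35/6)=-156/35
back: M2=-156/35
back: M1=-1−1/6·-156/35=-9/35
M: M0=0, M1=-9/35, M2=-156/35, M3=0
seg 0: a=-5, c=M0/2=0, d=(M1−M0)/(6·2)=-3/140, b=Δ0−h0·(2M0+M1)/6=108/35
seg 1: a=1, c=M1/2=-9/70, d=(M2−M1)/(6·1)=-7/10, b=Δ1−h1·(2M1+M2)/6=99/35
seg 2: a=3, c=M2/2=-78/35, d=(M3−M2)/(6·2)=13/35, b=Δ2−h2·(2M2+M3)/6=33/70
t_q=9/4 → seg 1, τ=1/4; S=1+99/35·τ+-9/70·τ²+-7/10·τ³=7563/4480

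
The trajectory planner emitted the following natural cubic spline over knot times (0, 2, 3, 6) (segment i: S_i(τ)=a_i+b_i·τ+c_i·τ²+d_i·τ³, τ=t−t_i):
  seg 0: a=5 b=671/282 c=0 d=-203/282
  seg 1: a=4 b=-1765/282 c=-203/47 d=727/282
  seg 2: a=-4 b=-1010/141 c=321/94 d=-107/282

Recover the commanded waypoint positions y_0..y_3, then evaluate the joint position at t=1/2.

y_0 = S_0(0) = a_0 = 5
y_1 = S_1(0) = a_1 = 4
y_2 = S_2(0) = a_2 = -4
y_3 = S_2(3) = -5
t_q=1/2 is in segment 0 (τ=1/2); S_0(τ)=4587/752

y_0=5 y_1=4 y_2=-4 y_3=-5
S(1/2) = 4587/752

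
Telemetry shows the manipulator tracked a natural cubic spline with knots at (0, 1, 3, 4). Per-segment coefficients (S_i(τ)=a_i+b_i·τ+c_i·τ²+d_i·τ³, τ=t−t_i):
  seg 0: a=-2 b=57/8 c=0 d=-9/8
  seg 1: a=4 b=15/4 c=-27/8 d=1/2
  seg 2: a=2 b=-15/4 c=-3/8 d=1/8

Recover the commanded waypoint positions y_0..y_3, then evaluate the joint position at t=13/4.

y_0 = S_0(0) = a_0 = -2
y_1 = S_1(0) = a_1 = 4
y_2 = S_2(0) = a_2 = 2
y_3 = S_2(1) = -2
t_q=13/4 is in segment 2 (τ=1/4); S_2(τ)=533/512

y_0=-2 y_1=4 y_2=2 y_3=-2
S(13/4) = 533/512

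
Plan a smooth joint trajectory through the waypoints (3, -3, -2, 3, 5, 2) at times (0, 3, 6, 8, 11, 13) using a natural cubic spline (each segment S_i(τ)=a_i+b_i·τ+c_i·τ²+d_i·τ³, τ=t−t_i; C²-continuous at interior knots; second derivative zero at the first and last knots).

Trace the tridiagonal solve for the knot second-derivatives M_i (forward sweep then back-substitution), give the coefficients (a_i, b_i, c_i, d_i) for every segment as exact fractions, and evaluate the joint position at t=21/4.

Δ: Δ0=-2, Δ1=1/3, Δ2=5/2, Δ3=2/3, Δ4=-3/2
row 1: diag=12, rhs=14; c'=1/4, d'=7/6
row 2: denom=10−3·1/4=37/4; d'=(13−3·7/6)/(37/4)=38/37
row 3: denom=10−2·8/37=354/37; d'=(-11−2·38/37)/(354/37)=-161/118
row 4: denom=10−3·37/118=1069/118; d'=(-13−3·-161/118)/(1069/118)=-1051/1069
back: M4=-1051/1069
back: M3=-161/118−37/118·-1051/1069=-1129/1069
back: M2=38/37−8/37·-1129/1069=1342/1069
back: M1=7/6−1/4·1342/1069=2735/3207
M: M0=0, M1=2735/3207, M2=1342/1069, M3=-1129/1069, M4=-1051/1069, M5=0
seg 0: a=3, c=M0/2=0, d=(M1−M0)/(6·3)=2735/57726, b=Δ0−h0·(2M0+M1)/6=-15563/6414
seg 1: a=-3, c=M1/2=2735/6414, d=(M2−M1)/(6·3)=1291/57726, b=Δ1−h1·(2M1+M2)/6=-3679/3207
seg 2: a=-2, c=M2/2=671/1069, d=(M3−M2)/(6·2)=-2471/12828, b=Δ2−h2·(2M2+M3)/6=12925/6414
seg 3: a=3, c=M3/2=-1129/2138, d=(M4−M3)/(6·3)=13/3207, b=Δ3−h3·(2M3+M4)/6=14203/6414
seg 4: a=5, c=M4/2=-1051/2138, d=(M5−M4)/(6·2)=1051/12828, b=Δ4−h4·(2M4+M5)/6=-5417/6414
t_q=21/4 → seg 1, τ=9/4; S=-3+-3679/3207·τ+2735/6414·τ²+1291/57726·τ³=-433443/136832

  seg 0: a=3 b=-15563/6414 c=0 d=2735/57726
  seg 1: a=-3 b=-3679/3207 c=2735/6414 d=1291/57726
  seg 2: a=-2 b=12925/6414 c=671/1069 d=-2471/12828
  seg 3: a=3 b=14203/6414 c=-1129/2138 d=13/3207
  seg 4: a=5 b=-5417/6414 c=-1051/2138 d=1051/12828
S(21/4) = -433443/136832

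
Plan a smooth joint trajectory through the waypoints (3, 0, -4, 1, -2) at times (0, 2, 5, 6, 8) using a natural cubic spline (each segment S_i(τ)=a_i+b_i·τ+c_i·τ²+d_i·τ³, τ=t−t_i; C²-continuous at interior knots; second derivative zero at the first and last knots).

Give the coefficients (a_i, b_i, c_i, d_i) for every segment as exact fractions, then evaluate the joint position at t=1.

Δ: Δ0=-3/2, Δ1=-4/3, Δ2=5, Δ3=-3/2
row 1: diag=10, rhs=1; c'=3/10, d'=1/10
row 2: denom=8−3·3/10=71/10; d'=(38−3·1/10)/(71/10)=377/71
row 3: denom=6−1·10/71=416/71; d'=(-39−1·377/71)/(416/71)=-121/16
back: M3=-121/16
back: M2=377/71−10/71·-121/16=51/8
back: M1=1/10−3/10·51/8=-29/16
M: M0=0, M1=-29/16, M2=51/8, M3=-121/16, M4=0
seg 0: a=3, c=M0/2=0, d=(M1−M0)/(6·2)=-29/192, b=Δ0−h0·(2M0+M1)/6=-43/48
seg 1: a=0, c=M1/2=-29/32, d=(M2−M1)/(6·3)=131/288, b=Δ1−h1·(2M1+M2)/6=-65/24
seg 2: a=-4, c=M2/2=51/16, d=(M3−M2)/(6·1)=-223/96, b=Δ2−h2·(2M2+M3)/6=397/96
seg 3: a=1, c=M3/2=-121/32, d=(M4−M3)/(6·2)=121/192, b=Δ3−h3·(2M3+M4)/6=85/24
t_q=1 → seg 0, τ=1; S=3+-43/48·τ+0·τ²+-29/192·τ³=125/64

  seg 0: a=3 b=-43/48 c=0 d=-29/192
  seg 1: a=0 b=-65/24 c=-29/32 d=131/288
  seg 2: a=-4 b=397/96 c=51/16 d=-223/96
  seg 3: a=1 b=85/24 c=-121/32 d=121/192
S(1) = 125/64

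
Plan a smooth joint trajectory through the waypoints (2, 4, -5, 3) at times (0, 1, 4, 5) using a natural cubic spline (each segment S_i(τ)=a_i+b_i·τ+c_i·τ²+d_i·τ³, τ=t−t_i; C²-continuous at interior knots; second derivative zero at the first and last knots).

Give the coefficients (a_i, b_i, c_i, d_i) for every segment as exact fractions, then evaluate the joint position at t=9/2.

  seg 0: a=2 b=183/55 c=0 d=-73/55
  seg 1: a=4 b=-36/55 c=-219/55 d=16/15
  seg 2: a=-5 b=234/55 c=309/55 d=-103/55
S(9/2) = -749/440

Δ: Δ0=2, Δ1=-3, Δ2=8
row 1: diag=8, rhs=-30; c'=3/8, d'=-15/4
row 2: denom=8−3·3/8=55/8; d'=(66−3·-15/4)/(55/8)=618/55
back: M2=618/55
back: M1=-15/4−3/8·618/55=-438/55
M: M0=0, M1=-438/55, M2=618/55, M3=0
seg 0: a=2, c=M0/2=0, d=(M1−M0)/(6·1)=-73/55, b=Δ0−h0·(2M0+M1)/6=183/55
seg 1: a=4, c=M1/2=-219/55, d=(M2−M1)/(6·3)=16/15, b=Δ1−h1·(2M1+M2)/6=-36/55
seg 2: a=-5, c=M2/2=309/55, d=(M3−M2)/(6·1)=-103/55, b=Δ2−h2·(2M2+M3)/6=234/55
t_q=9/2 → seg 2, τ=1/2; S=-5+234/55·τ+309/55·τ²+-103/55·τ³=-749/440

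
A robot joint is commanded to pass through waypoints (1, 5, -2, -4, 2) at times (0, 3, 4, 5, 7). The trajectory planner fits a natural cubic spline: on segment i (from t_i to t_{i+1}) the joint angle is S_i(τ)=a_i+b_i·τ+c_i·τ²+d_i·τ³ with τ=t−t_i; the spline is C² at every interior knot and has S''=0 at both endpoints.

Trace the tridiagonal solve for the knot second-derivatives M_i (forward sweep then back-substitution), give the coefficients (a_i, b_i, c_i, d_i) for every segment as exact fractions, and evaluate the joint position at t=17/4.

  seg 0: a=1 b=1331/267 c=0 d=-325/801
  seg 1: a=5 b=-1594/267 c=-325/89 d=700/267
  seg 2: a=-2 b=-1444/267 c=375/89 d=-215/267
  seg 3: a=-4 b=161/267 c=160/89 d=-80/267
S(17/4) = -17665/5696

Δ: Δ0=4/3, Δ1=-7, Δ2=-2, Δ3=3
row 1: diag=8, rhs=-50; c'=1/8, d'=-25/4
row 2: denom=4−1·1/8=31/8; d'=(30−1·-25/4)/(31/8)=290/31
row 3: denom=6−1·8/31=178/31; d'=(30−1·290/31)/(178/31)=320/89
back: M3=320/89
back: M2=290/31−8/31·320/89=750/89
back: M1=-25/4−1/8·750/89=-650/89
M: M0=0, M1=-650/89, M2=750/89, M3=320/89, M4=0
seg 0: a=1, c=M0/2=0, d=(M1−M0)/(6·3)=-325/801, b=Δ0−h0·(2M0+M1)/6=1331/267
seg 1: a=5, c=M1/2=-325/89, d=(M2−M1)/(6·1)=700/267, b=Δ1−h1·(2M1+M2)/6=-1594/267
seg 2: a=-2, c=M2/2=375/89, d=(M3−M2)/(6·1)=-215/267, b=Δ2−h2·(2M2+M3)/6=-1444/267
seg 3: a=-4, c=M3/2=160/89, d=(M4−M3)/(6·2)=-80/267, b=Δ3−h3·(2M3+M4)/6=161/267
t_q=17/4 → seg 2, τ=1/4; S=-2+-1444/267·τ+375/89·τ²+-215/267·τ³=-17665/5696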